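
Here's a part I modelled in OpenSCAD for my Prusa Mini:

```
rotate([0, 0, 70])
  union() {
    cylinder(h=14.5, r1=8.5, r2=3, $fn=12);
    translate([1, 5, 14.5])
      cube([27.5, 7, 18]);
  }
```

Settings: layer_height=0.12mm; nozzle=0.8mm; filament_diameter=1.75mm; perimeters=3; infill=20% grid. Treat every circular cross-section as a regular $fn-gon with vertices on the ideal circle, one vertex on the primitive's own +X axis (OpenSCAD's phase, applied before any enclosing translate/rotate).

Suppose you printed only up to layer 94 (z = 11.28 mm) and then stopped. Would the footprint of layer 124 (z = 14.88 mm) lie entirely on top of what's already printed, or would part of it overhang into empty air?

part overhangs

Compare the two slices. At z = 11.28: the cone (r1=8.5→r2=3) has section circumradius 4.221 here — a regular 12-gon (area = (12/2)·4.221²·sin(360°/12) = 53.46 mm²); the cube at (1, 5) is absent (z outside [14.5, 32.5]); Combining (union): only the cone is present, so the union is just that shape — area = 53.46 mm²; (rotated 70° about Z; rotation is an isometry so areas/perimeters/island counts are preserved). At z = 14.88: the cone does not reach this height (z outside [0, 14.5]); the cube at (1, 5) (footprint 27.5×7) is included at this height (area 192.50 mm²); Taking the union: only the 27.5×7 cube at (1, 5) is present, so the union is just that shape — area = 192.50 mm²; (rotated 70° about Z; rotation is an isometry so areas/perimeters/island counts are preserved). Checking containment: at z = 14.88 the cross-section extends beyond the z = 11.28 cross-section by about 192.50 mm².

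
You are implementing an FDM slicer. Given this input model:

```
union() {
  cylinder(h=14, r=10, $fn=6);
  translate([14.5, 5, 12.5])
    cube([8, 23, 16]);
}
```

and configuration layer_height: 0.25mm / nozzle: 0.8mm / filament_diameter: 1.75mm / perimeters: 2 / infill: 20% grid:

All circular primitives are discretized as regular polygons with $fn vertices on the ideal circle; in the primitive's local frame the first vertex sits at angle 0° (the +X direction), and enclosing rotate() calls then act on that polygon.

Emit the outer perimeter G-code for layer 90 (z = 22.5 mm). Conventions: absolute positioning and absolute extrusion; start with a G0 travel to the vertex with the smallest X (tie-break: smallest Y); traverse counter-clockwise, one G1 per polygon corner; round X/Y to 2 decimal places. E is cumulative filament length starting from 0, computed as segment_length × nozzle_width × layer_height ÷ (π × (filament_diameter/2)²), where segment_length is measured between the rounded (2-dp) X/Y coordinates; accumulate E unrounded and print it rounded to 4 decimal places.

At z = 22.5 mm: the cylinder is not intersected at this z (z outside [0, 14]); the cube at (14.5, 5) is present — its section is the full 8×23 rectangle; Taking the union: only the 8×23 cube at (14.5, 5) is present, so the union is just that shape — 1 connected region. The outline is a single polygon with 4 vertices. Extrusion per mm of travel: 0.8 × 0.25 / (π × 0.875²) = 0.083150. Accumulating E over each segment gives final E = 5.1553.

G0 X14.50 Y5.00 Z22.50
G1 X22.50 Y5.00 E0.6652
G1 X22.50 Y28.00 E2.5777
G1 X14.50 Y28.00 E3.2429
G1 X14.50 Y5.00 E5.1553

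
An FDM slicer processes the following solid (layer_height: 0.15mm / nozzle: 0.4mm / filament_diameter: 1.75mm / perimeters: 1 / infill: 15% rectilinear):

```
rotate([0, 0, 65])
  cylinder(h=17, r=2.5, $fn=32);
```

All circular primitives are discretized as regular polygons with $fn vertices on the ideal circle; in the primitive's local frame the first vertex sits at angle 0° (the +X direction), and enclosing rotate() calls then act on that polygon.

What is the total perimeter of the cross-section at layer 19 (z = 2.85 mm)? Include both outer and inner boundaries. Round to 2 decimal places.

15.68 mm

At z = 2.85 mm: the r=2.5 cylinder contributes a regular 32-gon of circumradius 2.5 (perimeter = 2·32·2.500·sin(180°/32) = 15.68 mm); (rotated 65° about Z; rotation is an isometry so areas/perimeters/island counts are preserved). Overall, the cross-section is a single solid region. Total boundary length (outer) = 15.68 mm.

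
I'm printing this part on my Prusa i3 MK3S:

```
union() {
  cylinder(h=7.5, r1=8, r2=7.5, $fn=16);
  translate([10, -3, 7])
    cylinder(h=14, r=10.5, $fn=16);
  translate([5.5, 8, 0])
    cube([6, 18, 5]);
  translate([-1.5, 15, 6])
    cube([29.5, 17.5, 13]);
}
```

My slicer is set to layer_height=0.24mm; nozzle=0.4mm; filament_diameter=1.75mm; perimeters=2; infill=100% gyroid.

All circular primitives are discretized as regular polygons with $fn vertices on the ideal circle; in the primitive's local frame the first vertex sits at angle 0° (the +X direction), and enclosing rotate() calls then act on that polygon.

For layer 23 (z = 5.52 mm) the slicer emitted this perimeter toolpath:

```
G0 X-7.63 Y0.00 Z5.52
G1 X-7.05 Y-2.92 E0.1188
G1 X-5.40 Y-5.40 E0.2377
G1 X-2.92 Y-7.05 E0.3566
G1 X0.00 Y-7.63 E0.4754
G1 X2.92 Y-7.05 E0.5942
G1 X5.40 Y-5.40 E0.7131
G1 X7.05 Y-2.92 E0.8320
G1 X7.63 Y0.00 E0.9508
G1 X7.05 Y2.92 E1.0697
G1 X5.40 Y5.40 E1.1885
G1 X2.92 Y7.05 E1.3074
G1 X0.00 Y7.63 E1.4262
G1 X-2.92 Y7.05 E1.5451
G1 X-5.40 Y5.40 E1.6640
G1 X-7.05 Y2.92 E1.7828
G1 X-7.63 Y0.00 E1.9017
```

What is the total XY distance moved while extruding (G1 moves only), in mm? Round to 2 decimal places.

47.65 mm

Sum the Euclidean lengths of each G1 segment: total = 47.65 mm.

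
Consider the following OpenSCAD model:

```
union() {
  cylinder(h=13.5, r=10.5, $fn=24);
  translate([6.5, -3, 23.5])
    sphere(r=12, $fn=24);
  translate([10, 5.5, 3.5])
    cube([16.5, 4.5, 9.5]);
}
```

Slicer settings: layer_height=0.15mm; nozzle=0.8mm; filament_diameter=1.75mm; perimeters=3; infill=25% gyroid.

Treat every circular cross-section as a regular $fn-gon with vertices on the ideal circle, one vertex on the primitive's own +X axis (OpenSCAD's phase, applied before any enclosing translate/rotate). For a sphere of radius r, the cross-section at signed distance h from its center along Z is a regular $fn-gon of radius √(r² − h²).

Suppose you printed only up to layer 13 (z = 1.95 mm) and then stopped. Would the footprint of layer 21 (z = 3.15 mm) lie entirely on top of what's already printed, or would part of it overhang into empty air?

Compare the two slices. At z = 1.95: the r=10.5 cylinder contributes a regular 24-gon of circumradius 10.5 (area = (24/2)·10.500²·sin(360°/24) = 342.42 mm²); the sphere at (6.5, -3) is not intersected at this z (|z−center|=21.550 > r=12); the cube at (10, 5.5) is not intersected at this z (z outside [3.5, 13]); Combining (union): only the r=10.5 cylinder is present, so the union is just that shape — area = 342.42 mm². At z = 3.15: the r=10.5 cylinder gives a regular 24-gon of circumradius 10.5 (constant along its height) (area = (24/2)·10.500²·sin(360°/24) = 342.42 mm²); the sphere at (6.5, -3) is not intersected at this z (|z−center|=20.350 > r=12); the cube at (10, 5.5) is absent (z outside [3.5, 13]); Merging all regions: only the r=10.5 cylinder is present, so the union is just that shape — area = 342.42 mm². Checking containment: the cross-section at z = 3.15 is a subset of the cross-section at z = 1.95.

entirely on top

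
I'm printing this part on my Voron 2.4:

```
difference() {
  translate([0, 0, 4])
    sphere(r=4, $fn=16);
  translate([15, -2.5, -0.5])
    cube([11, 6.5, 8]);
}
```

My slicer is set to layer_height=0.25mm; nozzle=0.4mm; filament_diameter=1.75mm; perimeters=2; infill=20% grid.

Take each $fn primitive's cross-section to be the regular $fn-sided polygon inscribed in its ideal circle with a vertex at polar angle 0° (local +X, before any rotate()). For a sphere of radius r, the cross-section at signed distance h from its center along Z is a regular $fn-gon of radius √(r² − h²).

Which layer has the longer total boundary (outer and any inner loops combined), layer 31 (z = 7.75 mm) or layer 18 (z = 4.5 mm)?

layer 18 (z = 4.5 mm)

Layer 31 (z = 7.75): the r=4 sphere contributes a regular 16-gon of circumradius √(4²−3.75²) = 1.392 (perimeter = 2·16·1.392·sin(180°/16) = 8.69 mm); the cube at (15, -2.5) is absent (z outside [-0.5, 7.5]); After the difference (first − rest): none of the subtracted shapes is present at this height, so the r=4 sphere is unchanged — boundary = 8.69 mm. So its perimeter = 8.69 mm. Layer 18 (z = 4.5): the r=4 sphere slices to a regular 16-gon of circumradius 3.969 (√(r²−h²) with h=0.5 from center) (perimeter = 2·16·3.969·sin(180°/16) = 24.78 mm); the cube at (15, -2.5) is present — its section is the full 11×6.5 rectangle (perimeter 35.00 mm); After the difference (first − rest): starting from the r=4 sphere, the 11×6.5 cube at (15, -2.5) misses the remaining region (no effect) — boundary = 24.78 mm. So its perimeter = 24.78 mm. Layer 18 is larger (24.78 vs 8.69 mm).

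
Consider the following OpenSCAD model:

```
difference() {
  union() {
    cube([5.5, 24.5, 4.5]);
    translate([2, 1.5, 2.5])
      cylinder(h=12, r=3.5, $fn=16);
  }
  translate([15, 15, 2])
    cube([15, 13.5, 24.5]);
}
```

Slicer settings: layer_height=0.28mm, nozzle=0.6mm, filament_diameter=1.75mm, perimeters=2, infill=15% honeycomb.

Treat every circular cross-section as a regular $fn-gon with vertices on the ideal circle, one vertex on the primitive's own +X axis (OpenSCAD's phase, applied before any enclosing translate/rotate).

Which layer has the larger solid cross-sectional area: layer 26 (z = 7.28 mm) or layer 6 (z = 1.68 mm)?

Layer 26 (z = 7.28): the cube is not intersected at this z (z outside [0, 4.5]); the cylinder at (2, 1.5): section is a regular 16-gon, circumradius r=3.5 (area = (16/2)·3.500²·sin(360°/16) = 37.50 mm²); Taking the union: only the r=3.5 cylinder at (2, 1.5) is present, so the union is just that shape — area = 37.50 mm²; the cube at (15, 15) (footprint 15×13.5) is included at this height (area 202.50 mm²); Taking the first minus the rest: starting from the result so far (37.50 mm²), the 15×13.5 cube at (15, 15) misses the remaining region (no effect) — area = 37.50 mm². So its area = 37.50 mm². Layer 6 (z = 1.68): the cube is present — its section is the full 5.5×24.5 rectangle (area 134.75 mm²); the cylinder at (2, 1.5) is absent (z outside [2.5, 14.5]); Combining (union): only the 5.5×24.5 cube is present, so the union is just that shape — area = 134.75 mm²; the cube at (15, 15) is not intersected at this z (z outside [2, 26.5]); Taking the first minus the rest: none of the subtracted shapes is present at this height, so that combined region is unchanged — area = 134.75 mm². So its area = 134.75 mm². Layer 6 is larger (134.75 vs 37.50 mm²).

layer 6 (z = 1.68 mm)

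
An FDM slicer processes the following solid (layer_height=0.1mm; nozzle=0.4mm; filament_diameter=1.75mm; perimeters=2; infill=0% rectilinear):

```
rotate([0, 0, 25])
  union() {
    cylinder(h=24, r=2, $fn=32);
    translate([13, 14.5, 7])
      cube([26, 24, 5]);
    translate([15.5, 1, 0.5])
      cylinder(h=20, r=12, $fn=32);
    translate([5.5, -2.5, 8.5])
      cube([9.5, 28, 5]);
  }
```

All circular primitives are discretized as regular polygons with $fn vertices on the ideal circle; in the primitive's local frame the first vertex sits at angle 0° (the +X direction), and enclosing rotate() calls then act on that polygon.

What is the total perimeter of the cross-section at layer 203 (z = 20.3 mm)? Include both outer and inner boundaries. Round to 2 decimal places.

87.82 mm

At z = 20.3 mm: the r=2 cylinder gives a regular 32-gon of circumradius 2 (constant along its height) (perimeter = 2·32·2.000·sin(180°/32) = 12.55 mm); the cube at (13, 14.5) does not reach this height (z outside [7, 12]); the r=12 cylinder at (15.5, 1) gives a regular 32-gon of circumradius 12 (constant along its height) (perimeter = 2·32·12.000·sin(180°/32) = 75.28 mm); the cube at (5.5, -2.5) is absent (z outside [8.5, 13.5]); Taking the union: the 2 present regions are separate (no shared area or edge), so areas and boundary lengths simply add and each stays a separate island — boundary = 87.82 mm; (whole slice rotated 25° about Z — lengths, areas and connectivity unchanged). Overall, the cross-section has 2 separate islands. Total boundary length (outer) = 87.82 mm.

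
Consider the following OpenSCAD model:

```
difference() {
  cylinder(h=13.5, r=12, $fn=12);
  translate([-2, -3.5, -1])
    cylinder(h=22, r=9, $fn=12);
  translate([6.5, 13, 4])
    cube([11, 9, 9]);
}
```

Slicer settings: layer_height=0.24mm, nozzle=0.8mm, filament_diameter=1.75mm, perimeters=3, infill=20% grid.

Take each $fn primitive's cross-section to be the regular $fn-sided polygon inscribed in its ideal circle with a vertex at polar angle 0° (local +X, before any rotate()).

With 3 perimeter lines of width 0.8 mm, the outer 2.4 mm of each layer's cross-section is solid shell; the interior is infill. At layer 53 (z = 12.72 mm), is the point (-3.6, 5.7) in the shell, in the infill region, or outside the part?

At z = 12.72 mm: the cylinder: section is a regular 12-gon, circumradius r=12; the cylinder at (-2, -3.5): section is a regular 12-gon, circumradius r=9; the cube at (6.5, 13) (footprint 11×9) is included at this height; Taking the first minus the rest: starting from the r=12 cylinder, the r=9 cylinder at (-2, -3.5) partially overlaps it — only the 232.27 mm² overlap (of its 243.00 mm²) is removed, clipping the outline; the 11×9 cube at (6.5, 13) misses the remaining region (no effect) — 1 connected region. Overall, the cross-section is a single solid region. The nearest boundary edge runs (-2.00, 5.50)→(-6.50, 4.29); distance from the point to it = 0.61 mm. The point is inside the cross-section, 0.61 mm from the nearest boundary — within the 2.4 mm shell band (3 × 0.8).

shell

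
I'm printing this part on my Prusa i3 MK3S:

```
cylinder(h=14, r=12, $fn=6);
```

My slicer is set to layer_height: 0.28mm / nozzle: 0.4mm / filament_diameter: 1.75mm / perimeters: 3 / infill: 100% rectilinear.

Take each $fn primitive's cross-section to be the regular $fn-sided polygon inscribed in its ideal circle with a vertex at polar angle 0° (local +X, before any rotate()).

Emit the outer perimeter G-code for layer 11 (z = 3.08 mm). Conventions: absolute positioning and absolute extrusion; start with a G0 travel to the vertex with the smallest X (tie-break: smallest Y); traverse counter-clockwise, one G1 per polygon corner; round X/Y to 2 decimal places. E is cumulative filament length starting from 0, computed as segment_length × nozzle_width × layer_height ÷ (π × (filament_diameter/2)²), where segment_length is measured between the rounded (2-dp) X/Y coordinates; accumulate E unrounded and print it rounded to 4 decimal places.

G0 X-12.00 Y0.00 Z3.08
G1 X-6.00 Y-10.39 E0.5587
G1 X6.00 Y-10.39 E1.1174
G1 X12.00 Y0.00 E1.6761
G1 X6.00 Y10.39 E2.2348
G1 X-6.00 Y10.39 E2.7936
G1 X-12.00 Y0.00 E3.3522

At z = 3.08 mm: the cylinder: section is a regular 6-gon, circumradius r=12. The outline is a single polygon with 6 vertices. Extrusion per mm of travel: 0.4 × 0.28 / (π × 0.875²) = 0.046564. Accumulating E over each segment gives final E = 3.3522.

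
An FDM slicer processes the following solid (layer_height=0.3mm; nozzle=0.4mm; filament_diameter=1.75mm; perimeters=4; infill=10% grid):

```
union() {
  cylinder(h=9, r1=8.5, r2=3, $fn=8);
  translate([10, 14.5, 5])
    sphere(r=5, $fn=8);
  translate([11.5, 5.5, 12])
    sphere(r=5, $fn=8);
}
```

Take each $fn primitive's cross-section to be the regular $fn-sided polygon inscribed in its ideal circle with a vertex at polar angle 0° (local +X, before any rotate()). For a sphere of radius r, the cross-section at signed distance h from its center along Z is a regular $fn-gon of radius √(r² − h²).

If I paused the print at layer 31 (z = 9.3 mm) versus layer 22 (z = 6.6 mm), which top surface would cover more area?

layer 22 (z = 6.6 mm)

Layer 31 (z = 9.3): the cone is not intersected at this z (z outside [0, 9]); the r=5 sphere at (10, 14.5) contributes a regular 8-gon of circumradius √(5²−4.3²) = 2.551 (area = (8/2)·2.551²·sin(360°/8) = 18.41 mm²); the sphere at (11.5, 5.5): section is a regular 8-gon, circumradius = √(r²−h²) = √(5²−2.7²) = 4.208 (area = (8/2)·4.208²·sin(360°/8) = 50.09 mm²); Taking the union: the 2 present regions are separate (no shared area or edge), so areas and boundary lengths simply add and each stays a separate island — area = 68.50 mm². So its area = 68.50 mm². Layer 22 (z = 6.6): the cone contributes a regular 8-gon of circumradius 4.467 (interpolated between r1=8.5 and r2=3 at t=0.733) (area = (8/2)·4.467²·sin(360°/8) = 56.43 mm²); the r=5 sphere at (10, 14.5) contributes a regular 8-gon of circumradius √(5²−1.6²) = 4.737 (area = (8/2)·4.737²·sin(360°/8) = 63.47 mm²); the sphere at (11.5, 5.5) is absent (|z−center|=5.400 > r=5); Combining (union): the 2 present regions are separate (no shared area or edge), so areas and boundary lengths simply add and each stays a separate island — area = 119.90 mm². So its area = 119.90 mm². Layer 22 is larger (119.90 vs 68.50 mm²).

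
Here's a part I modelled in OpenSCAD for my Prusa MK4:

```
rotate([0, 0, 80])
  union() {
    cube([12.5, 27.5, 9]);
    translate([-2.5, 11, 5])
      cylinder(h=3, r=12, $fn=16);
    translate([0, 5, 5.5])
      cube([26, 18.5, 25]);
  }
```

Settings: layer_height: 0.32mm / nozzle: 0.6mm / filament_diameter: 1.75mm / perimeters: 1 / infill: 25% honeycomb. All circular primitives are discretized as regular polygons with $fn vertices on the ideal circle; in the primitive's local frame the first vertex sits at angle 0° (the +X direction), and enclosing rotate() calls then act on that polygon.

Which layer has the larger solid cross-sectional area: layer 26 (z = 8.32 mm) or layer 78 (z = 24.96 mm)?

layer 26 (z = 8.32 mm)

Layer 26 (z = 8.32): the 12.5×27.5 cube contributes its full rectangle (area 343.75 mm²); the cylinder at (-2.5, 11) is absent (z outside [5, 8]); the 26×18.5 cube at (0, 5) contributes its full rectangle (area 481.00 mm²); Combining (union): the regions partially overlap — summed areas 824.75 mm² minus the doubly-counted overlap 231.25 mm² gives 593.50 mm² — area = 593.50 mm²; (whole slice rotated 80° about Z — lengths, areas and connectivity unchanged). So its area = 593.50 mm². Layer 78 (z = 24.96): the cube is absent (z outside [0, 9]); the cylinder at (-2.5, 11) is absent (z outside [5, 8]); the 26×18.5 cube at (0, 5) contributes its full rectangle (area 481.00 mm²); Merging all regions: only the 26×18.5 cube at (0, 5) is present, so the union is just that shape — area = 481.00 mm²; (rotated 80° about Z; rotation is an isometry so areas/perimeters/island counts are preserved). So its area = 481.00 mm². Layer 26 is larger (593.50 vs 481.00 mm²).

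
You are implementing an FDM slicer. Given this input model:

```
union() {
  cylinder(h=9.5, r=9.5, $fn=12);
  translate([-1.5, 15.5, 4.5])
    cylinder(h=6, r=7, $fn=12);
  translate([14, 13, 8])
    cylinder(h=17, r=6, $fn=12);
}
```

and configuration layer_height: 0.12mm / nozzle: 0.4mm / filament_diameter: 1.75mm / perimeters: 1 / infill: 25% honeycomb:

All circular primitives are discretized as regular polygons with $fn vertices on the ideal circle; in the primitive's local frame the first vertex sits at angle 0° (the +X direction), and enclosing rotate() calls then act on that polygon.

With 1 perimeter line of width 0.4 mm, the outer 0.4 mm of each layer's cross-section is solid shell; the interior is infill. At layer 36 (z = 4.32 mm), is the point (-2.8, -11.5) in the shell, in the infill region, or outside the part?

outside

At z = 4.32 mm: the r=9.5 cylinder gives a regular 12-gon of circumradius 9.5 (constant along its height); the cylinder at (-1.5, 15.5) is absent (z outside [4.5, 10.5]); the cylinder at (14, 13) is not intersected at this z (z outside [8, 25]); Taking the union: only the r=9.5 cylinder is present, so the union is just that shape — 1 connected region. Overall, the cross-section is a single solid region. The nearest boundary edge runs (-4.75, -8.23)→(-0.00, -9.50); distance from the point to it = 2.66 mm. The point is not inside any of the regions above, so it lies outside the cross-section (2.66 mm from the nearest boundary).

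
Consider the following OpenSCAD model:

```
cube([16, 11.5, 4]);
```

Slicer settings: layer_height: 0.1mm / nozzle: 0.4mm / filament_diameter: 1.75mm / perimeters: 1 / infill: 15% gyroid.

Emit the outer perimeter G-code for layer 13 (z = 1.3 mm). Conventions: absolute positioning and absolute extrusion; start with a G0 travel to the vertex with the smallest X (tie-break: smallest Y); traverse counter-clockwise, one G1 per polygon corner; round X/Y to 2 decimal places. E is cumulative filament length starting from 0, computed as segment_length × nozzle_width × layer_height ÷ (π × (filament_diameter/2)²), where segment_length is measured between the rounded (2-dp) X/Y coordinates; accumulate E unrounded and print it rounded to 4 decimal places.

G0 X0.00 Y0.00 Z1.30
G1 X16.00 Y0.00 E0.2661
G1 X16.00 Y11.50 E0.4573
G1 X0.00 Y11.50 E0.7234
G1 X0.00 Y0.00 E0.9147

At z = 1.3 mm: the cube is present — its section is the full 16×11.5 rectangle. The outline is a single polygon with 4 vertices. Extrusion per mm of travel: 0.4 × 0.1 / (π × 0.875²) = 0.016630. Accumulating E over each segment gives final E = 0.9147.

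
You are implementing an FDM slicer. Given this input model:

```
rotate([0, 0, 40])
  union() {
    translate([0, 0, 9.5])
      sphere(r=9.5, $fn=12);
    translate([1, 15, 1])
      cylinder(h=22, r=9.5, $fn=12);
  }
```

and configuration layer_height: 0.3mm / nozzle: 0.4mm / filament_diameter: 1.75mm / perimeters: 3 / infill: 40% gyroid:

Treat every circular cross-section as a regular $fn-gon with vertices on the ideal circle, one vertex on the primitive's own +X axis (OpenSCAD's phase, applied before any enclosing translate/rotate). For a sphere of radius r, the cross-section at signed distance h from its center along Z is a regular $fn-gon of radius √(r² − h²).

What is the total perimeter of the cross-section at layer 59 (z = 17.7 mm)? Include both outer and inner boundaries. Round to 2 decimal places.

At z = 17.7 mm: the r=9.5 sphere contributes a regular 12-gon of circumradius √(9.5²−8.2²) = 4.797 (perimeter = 2·12·4.797·sin(180°/12) = 29.80 mm); the r=9.5 cylinder at (1, 15) gives a regular 12-gon of circumradius 9.5 (constant along its height) (perimeter = 2·12·9.500·sin(180°/12) = 59.01 mm); Combining (union): the 2 present regions are separate (no shared area or edge), so areas and boundary lengths simply add and each stays a separate island — boundary = 88.81 mm; (rotated 40° about Z; rotation is an isometry so areas/perimeters/island counts are preserved). Overall, the cross-section has 2 separate islands. Total boundary length (outer) = 88.81 mm.

88.81 mm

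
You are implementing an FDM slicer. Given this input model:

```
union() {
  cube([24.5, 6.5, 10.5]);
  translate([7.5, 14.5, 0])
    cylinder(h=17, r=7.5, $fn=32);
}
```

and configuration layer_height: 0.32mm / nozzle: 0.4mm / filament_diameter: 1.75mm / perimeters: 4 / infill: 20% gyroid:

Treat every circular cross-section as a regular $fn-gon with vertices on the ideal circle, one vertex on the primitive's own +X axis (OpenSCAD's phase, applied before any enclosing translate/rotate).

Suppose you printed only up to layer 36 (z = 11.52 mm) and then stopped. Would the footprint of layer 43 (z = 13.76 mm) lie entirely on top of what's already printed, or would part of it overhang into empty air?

Compare the two slices. At z = 11.52: the cube does not reach this height (z outside [0, 10.5]); the r=7.5 cylinder at (7.5, 14.5) contributes a regular 32-gon of circumradius 7.5 (area = (32/2)·7.500²·sin(360°/32) = 175.58 mm²); Merging all regions: only the r=7.5 cylinder at (7.5, 14.5) is present, so the union is just that shape — area = 175.58 mm². At z = 13.76: the cube is not intersected at this z (z outside [0, 10.5]); the cylinder at (7.5, 14.5): section is a regular 32-gon, circumradius r=7.5 (area = (32/2)·7.500²·sin(360°/32) = 175.58 mm²); Combining (union): only the r=7.5 cylinder at (7.5, 14.5) is present, so the union is just that shape — area = 175.58 mm². Checking containment: the cross-section at z = 13.76 is a subset of the cross-section at z = 11.52.

entirely on top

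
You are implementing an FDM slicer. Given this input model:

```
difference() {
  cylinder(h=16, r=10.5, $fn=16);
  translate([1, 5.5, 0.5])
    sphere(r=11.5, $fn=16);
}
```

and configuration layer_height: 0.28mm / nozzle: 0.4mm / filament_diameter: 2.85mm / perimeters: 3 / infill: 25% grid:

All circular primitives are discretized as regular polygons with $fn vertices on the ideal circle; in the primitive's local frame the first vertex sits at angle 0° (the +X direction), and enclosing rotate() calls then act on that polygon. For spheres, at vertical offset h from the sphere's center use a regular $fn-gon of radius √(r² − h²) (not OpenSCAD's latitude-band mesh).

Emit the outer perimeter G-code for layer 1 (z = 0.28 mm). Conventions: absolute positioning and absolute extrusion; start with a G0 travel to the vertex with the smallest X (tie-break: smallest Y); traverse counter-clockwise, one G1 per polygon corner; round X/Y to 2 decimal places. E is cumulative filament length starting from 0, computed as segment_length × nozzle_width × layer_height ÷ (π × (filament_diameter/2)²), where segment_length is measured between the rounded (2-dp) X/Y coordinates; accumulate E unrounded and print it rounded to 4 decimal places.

At z = 0.28 mm: the cylinder: section is a regular 16-gon, circumradius r=10.5; the r=11.5 sphere at (1, 5.5) contributes a regular 16-gon of circumradius √(11.5²−0.22²) = 11.498; After the difference (first − rest): starting from the r=10.5 cylinder, the r=11.5 sphere at (1, 5.5) partially overlaps it — only the 249.28 mm² overlap (of its 404.73 mm²) is removed, clipping the outline — 1 connected region. The outline is a single polygon with 16 vertices. Extrusion per mm of travel: 0.4 × 0.28 / (π × 1.425²) = 0.017557. Accumulating E over each segment gives final E = 1.0715.

G0 X-10.50 Y0.00 Z0.28
G1 X-9.70 Y-4.02 E0.0720
G1 X-7.42 Y-7.42 E0.1438
G1 X-4.02 Y-9.70 E0.2157
G1 X0.00 Y-10.50 E0.2877
G1 X4.02 Y-9.70 E0.3596
G1 X7.42 Y-7.42 E0.4315
G1 X9.70 Y-4.02 E0.5034
G1 X10.34 Y-0.83 E0.5605
G1 X9.13 Y-2.63 E0.5986
G1 X5.40 Y-5.12 E0.6773
G1 X1.00 Y-6.00 E0.7561
G1 X-3.40 Y-5.12 E0.8349
G1 X-7.13 Y-2.63 E0.9136
G1 X-9.62 Y1.10 E0.9923
G1 X-9.95 Y2.76 E1.0220
G1 X-10.50 Y0.00 E1.0715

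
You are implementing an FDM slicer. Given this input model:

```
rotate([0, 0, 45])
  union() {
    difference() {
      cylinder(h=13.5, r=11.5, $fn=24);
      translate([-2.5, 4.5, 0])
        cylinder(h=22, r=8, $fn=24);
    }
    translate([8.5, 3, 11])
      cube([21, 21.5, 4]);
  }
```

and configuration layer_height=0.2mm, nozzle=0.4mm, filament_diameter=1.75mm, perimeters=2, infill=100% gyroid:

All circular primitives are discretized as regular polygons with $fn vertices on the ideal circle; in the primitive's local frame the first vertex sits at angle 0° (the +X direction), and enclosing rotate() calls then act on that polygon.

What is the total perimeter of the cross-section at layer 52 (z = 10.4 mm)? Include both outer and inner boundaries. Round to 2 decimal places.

90.05 mm

At z = 10.4 mm: the cylinder: section is a regular 24-gon, circumradius r=11.5 (perimeter = 2·24·11.500·sin(180°/24) = 72.05 mm); the r=8 cylinder at (-2.5, 4.5) contributes a regular 24-gon of circumradius 8 (perimeter = 2·24·8.000·sin(180°/24) = 50.12 mm); Subtracting the remaining from the first: starting from the r=11.5 cylinder, the r=8 cylinder at (-2.5, 4.5) partially overlaps it — only the 181.60 mm² overlap (of its 198.77 mm²) is removed, clipping the outline — boundary = 90.05 mm; the cube at (8.5, 3) is not intersected at this z (z outside [11, 15]); Merging all regions: only the result so far is present, so the union is just that shape — boundary = 90.05 mm; (rotated 45° about Z; rotation is an isometry so areas/perimeters/island counts are preserved). Overall, the cross-section is a single solid region. Total boundary length (outer) = 90.05 mm.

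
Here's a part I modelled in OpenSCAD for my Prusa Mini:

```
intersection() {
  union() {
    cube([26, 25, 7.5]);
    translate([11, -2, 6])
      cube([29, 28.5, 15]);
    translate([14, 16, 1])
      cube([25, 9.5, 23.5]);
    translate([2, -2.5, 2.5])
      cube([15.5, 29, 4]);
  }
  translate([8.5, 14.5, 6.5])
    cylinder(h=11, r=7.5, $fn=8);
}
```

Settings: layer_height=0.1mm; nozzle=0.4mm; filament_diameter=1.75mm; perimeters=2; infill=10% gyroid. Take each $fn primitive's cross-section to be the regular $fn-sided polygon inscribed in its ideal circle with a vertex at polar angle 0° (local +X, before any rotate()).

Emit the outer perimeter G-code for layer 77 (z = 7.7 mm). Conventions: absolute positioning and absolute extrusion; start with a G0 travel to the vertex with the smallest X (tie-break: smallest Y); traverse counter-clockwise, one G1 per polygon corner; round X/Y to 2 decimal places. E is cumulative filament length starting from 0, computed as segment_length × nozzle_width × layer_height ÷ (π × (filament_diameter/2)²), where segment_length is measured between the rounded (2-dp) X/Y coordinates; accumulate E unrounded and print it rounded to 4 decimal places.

G0 X11.00 Y8.04 Z7.70
G1 X13.80 Y9.20 E0.0504
G1 X16.00 Y14.50 E0.1458
G1 X13.80 Y19.80 E0.2413
G1 X11.00 Y20.96 E0.2917
G1 X11.00 Y8.04 E0.5065

At z = 7.7 mm: the cube does not reach this height (z outside [0, 7.5]); the 29×28.5 cube at (11, -2) contributes its full rectangle; the cube at (14, 16) is present — its section is the full 25×9.5 rectangle; the cube at (2, -2.5) is absent (z outside [2.5, 6.5]); Taking the union: the 25×9.5 cube at (14, 16) lies entirely inside the 29×28.5 cube at (11, -2), so the union is just the 29×28.5 cube at (11, -2) — 1 connected region; the cylinder at (8.5, 14.5): section is a regular 8-gon, circumradius r=7.5; After intersecting: the r=7.5 cylinder at (8.5, 14.5) partially overlaps the result so far; clipping to the common part keeps 44.64 mm² — 1 connected region. The outline is a single polygon with 5 vertices. Extrusion per mm of travel: 0.4 × 0.1 / (π × 0.875²) = 0.016630. Accumulating E over each segment gives final E = 0.5065.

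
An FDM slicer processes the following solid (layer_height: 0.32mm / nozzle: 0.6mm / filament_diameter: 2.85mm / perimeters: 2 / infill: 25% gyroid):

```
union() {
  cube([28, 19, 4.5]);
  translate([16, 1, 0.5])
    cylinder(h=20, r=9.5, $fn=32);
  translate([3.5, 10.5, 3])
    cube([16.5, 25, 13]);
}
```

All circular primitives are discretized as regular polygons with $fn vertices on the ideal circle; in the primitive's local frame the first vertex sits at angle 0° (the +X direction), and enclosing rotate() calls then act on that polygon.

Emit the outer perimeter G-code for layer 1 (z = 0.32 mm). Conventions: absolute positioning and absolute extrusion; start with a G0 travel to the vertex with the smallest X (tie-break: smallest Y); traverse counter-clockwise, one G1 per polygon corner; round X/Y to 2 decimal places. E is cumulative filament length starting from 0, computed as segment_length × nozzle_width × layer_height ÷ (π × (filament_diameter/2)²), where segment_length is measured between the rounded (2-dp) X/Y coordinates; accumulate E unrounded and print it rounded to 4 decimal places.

G0 X0.00 Y0.00 Z0.32
G1 X28.00 Y0.00 E0.8427
G1 X28.00 Y19.00 E1.4146
G1 X0.00 Y19.00 E2.2573
G1 X0.00 Y0.00 E2.8291

At z = 0.32 mm: the cube (footprint 28×19) is included at this height; the cylinder at (16, 1) does not reach this height (z outside [0.5, 20.5]); the cube at (3.5, 10.5) is absent (z outside [3, 16]); Combining (union): only the 28×19 cube is present, so the union is just that shape — 1 connected region. The outline is a single polygon with 4 vertices. Extrusion per mm of travel: 0.6 × 0.32 / (π × 1.425²) = 0.030097. Accumulating E over each segment gives final E = 2.8291.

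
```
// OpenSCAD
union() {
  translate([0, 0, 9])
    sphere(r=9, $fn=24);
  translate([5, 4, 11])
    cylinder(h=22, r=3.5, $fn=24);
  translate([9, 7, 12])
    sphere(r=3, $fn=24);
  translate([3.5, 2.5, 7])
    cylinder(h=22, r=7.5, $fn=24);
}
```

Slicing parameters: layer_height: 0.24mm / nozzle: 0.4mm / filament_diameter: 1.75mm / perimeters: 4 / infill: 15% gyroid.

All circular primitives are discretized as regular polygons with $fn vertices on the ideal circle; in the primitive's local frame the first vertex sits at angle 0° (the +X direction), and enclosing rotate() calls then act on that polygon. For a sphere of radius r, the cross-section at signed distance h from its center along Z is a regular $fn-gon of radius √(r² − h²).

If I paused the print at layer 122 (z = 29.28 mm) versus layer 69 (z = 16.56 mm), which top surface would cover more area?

Layer 122 (z = 29.28): the sphere is not intersected at this z (|z−center|=20.280 > r=9); the r=3.5 cylinder at (5, 4) contributes a regular 24-gon of circumradius 3.5 (area = (24/2)·3.500²·sin(360°/24) = 38.05 mm²); the sphere at (9, 7) does not reach this height (|z−center|=17.280 > r=3); the cylinder at (3.5, 2.5) does not reach this height (z outside [7, 29]); Taking the union: only the r=3.5 cylinder at (5, 4) is present, so the union is just that shape — area = 38.05 mm². So its area = 38.05 mm². Layer 69 (z = 16.56): the sphere: section is a regular 24-gon, circumradius = √(r²−h²) = √(9²−7.56²) = 4.883 (area = (24/2)·4.883²·sin(360°/24) = 74.06 mm²); the r=3.5 cylinder at (5, 4) contributes a regular 24-gon of circumradius 3.5 (area = (24/2)·3.500²·sin(360°/24) = 38.05 mm²); the sphere at (9, 7) does not reach this height (|z−center|=4.560 > r=3); the r=7.5 cylinder at (3.5, 2.5) gives a regular 24-gon of circumradius 7.5 (constant along its height) (area = (24/2)·7.500²·sin(360°/24) = 174.70 mm²); Combining (union): the regions partially overlap — summed areas 286.81 mm² minus the doubly-counted overlap 100.00 mm² gives 186.81 mm² — area = 186.81 mm². So its area = 186.81 mm². Layer 69 is larger (186.81 vs 38.05 mm²).

layer 69 (z = 16.56 mm)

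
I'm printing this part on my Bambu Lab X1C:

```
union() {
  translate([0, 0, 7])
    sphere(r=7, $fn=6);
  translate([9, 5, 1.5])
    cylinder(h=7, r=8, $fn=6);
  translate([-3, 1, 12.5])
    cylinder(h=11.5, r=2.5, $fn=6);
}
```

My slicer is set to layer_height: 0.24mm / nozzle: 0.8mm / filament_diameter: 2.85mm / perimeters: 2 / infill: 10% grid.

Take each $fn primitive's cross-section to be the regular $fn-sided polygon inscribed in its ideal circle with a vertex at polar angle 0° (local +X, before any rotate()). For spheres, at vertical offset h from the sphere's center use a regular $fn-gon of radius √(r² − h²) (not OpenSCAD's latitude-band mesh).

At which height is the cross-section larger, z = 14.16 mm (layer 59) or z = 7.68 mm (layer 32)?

Layer 59 (z = 14.16): the sphere is not intersected at this z (|z−center|=7.160 > r=7); the cylinder at (9, 5) is not intersected at this z (z outside [1.5, 8.5]); the r=2.5 cylinder at (-3, 1) contributes a regular 6-gon of circumradius 2.5 (area = (6/2)·2.500²·sin(360°/6) = 16.24 mm²); Taking the union: only the r=2.5 cylinder at (-3, 1) is present, so the union is just that shape — area = 16.24 mm². So its area = 16.24 mm². Layer 32 (z = 7.68): the r=7 sphere contributes a regular 6-gon of circumradius √(7²−0.68²) = 6.967 (area = (6/2)·6.967²·sin(360°/6) = 126.10 mm²); the r=8 cylinder at (9, 5) contributes a regular 6-gon of circumradius 8 (area = (6/2)·8.000²·sin(360°/6) = 166.28 mm²); the cylinder at (-3, 1) does not reach this height (z outside [12.5, 24]); Taking the union: the regions partially overlap — summed areas 292.38 mm² minus the doubly-counted overlap 21.76 mm² gives 270.62 mm² — area = 270.62 mm². So its area = 270.62 mm². Layer 32 is larger (270.62 vs 16.24 mm²).

layer 32 (z = 7.68 mm)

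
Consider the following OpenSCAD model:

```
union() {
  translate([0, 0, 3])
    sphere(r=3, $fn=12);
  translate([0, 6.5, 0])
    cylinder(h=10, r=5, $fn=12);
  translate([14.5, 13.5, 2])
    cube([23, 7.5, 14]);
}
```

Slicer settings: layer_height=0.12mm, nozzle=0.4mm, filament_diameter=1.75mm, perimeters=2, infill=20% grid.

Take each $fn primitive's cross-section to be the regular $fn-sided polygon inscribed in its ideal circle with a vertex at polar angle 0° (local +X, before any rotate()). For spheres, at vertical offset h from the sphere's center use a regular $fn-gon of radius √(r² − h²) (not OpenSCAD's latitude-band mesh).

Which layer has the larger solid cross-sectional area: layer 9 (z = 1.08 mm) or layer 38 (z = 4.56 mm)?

Layer 9 (z = 1.08): the r=3 sphere slices to a regular 12-gon of circumradius 2.305 (√(r²−h²) with h=1.92 from center) (area = (12/2)·2.305²·sin(360°/12) = 15.94 mm²); the cylinder at (0, 6.5): section is a regular 12-gon, circumradius r=5 (area = (12/2)·5.000²·sin(360°/12) = 75.00 mm²); the cube at (14.5, 13.5) is absent (z outside [2, 16]); Combining (union): the regions partially overlap — summed areas 90.94 mm² minus the doubly-counted overlap 1.17 mm² gives 89.77 mm² — area = 89.77 mm². So its area = 89.77 mm². Layer 38 (z = 4.56): the sphere: section is a regular 12-gon, circumradius = √(r²−h²) = √(3²−1.56²) = 2.562 (area = (12/2)·2.562²·sin(360°/12) = 19.70 mm²); the cylinder at (0, 6.5): section is a regular 12-gon, circumradius r=5 (area = (12/2)·5.000²·sin(360°/12) = 75.00 mm²); the 23×7.5 cube at (14.5, 13.5) contributes its full rectangle (area 172.50 mm²); Taking the union: the regions partially overlap — summed areas 267.20 mm² minus the doubly-counted overlap 1.95 mm² gives 265.24 mm² — area = 265.24 mm². So its area = 265.24 mm². Layer 38 is larger (265.24 vs 89.77 mm²).

layer 38 (z = 4.56 mm)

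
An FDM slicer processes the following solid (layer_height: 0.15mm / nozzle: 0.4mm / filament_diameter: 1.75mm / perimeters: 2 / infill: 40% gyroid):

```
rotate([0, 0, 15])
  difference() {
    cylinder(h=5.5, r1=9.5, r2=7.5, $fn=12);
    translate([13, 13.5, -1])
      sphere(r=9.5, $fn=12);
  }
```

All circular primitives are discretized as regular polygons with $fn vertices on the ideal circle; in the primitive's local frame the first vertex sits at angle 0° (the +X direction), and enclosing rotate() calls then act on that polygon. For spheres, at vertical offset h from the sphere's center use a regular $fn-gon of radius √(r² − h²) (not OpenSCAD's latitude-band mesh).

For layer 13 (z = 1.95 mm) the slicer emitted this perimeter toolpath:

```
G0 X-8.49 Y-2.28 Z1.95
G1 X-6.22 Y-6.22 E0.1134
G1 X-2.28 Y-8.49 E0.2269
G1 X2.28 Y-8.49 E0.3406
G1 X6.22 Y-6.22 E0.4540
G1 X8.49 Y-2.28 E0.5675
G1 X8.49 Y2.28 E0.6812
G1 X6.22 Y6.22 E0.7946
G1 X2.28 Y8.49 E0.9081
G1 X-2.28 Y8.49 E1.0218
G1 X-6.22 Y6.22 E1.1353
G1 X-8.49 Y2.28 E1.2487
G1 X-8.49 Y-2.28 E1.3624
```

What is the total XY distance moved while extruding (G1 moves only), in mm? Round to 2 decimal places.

Sum the Euclidean lengths of each G1 segment: total = 54.62 mm.

54.62 mm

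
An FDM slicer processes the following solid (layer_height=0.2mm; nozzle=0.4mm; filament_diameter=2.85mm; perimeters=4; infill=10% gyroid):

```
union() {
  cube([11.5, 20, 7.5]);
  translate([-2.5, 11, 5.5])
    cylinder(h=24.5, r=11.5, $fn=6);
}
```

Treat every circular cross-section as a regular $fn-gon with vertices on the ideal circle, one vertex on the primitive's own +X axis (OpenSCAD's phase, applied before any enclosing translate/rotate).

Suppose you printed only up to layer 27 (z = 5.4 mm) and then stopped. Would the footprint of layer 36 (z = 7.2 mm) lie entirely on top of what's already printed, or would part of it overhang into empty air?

Compare the two slices. At z = 5.4: the cube (footprint 11.5×20) is included at this height (area 230.00 mm²); the cylinder at (-2.5, 11) is not intersected at this z (z outside [5.5, 30]); Combining (union): only the 11.5×20 cube is present, so the union is just that shape — area = 230.00 mm². At z = 7.2: the cube (footprint 11.5×20) is included at this height (area 230.00 mm²); the r=11.5 cylinder at (-2.5, 11) gives a regular 6-gon of circumradius 11.5 (constant along its height) (area = (6/2)·11.500²·sin(360°/6) = 343.60 mm²); Taking the union: the regions partially overlap — summed areas 573.60 mm² minus the doubly-counted overlap 118.62 mm² gives 454.98 mm² — area = 454.98 mm². Checking containment: at z = 7.2 the cross-section extends beyond the z = 5.4 cross-section by about 224.98 mm².

part overhangs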